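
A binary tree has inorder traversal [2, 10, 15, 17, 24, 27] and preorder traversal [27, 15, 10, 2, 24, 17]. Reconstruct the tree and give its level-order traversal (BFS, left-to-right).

Inorder:  [2, 10, 15, 17, 24, 27]
Preorder: [27, 15, 10, 2, 24, 17]
Algorithm: preorder visits root first, so consume preorder in order;
for each root, split the current inorder slice at that value into
left-subtree inorder and right-subtree inorder, then recurse.
Recursive splits:
  root=27; inorder splits into left=[2, 10, 15, 17, 24], right=[]
  root=15; inorder splits into left=[2, 10], right=[17, 24]
  root=10; inorder splits into left=[2], right=[]
  root=2; inorder splits into left=[], right=[]
  root=24; inorder splits into left=[17], right=[]
  root=17; inorder splits into left=[], right=[]
Reconstructed level-order: [27, 15, 10, 24, 2, 17]


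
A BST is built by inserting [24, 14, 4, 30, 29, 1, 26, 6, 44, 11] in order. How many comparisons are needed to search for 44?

Search path for 44: 24 -> 30 -> 44
Found: True
Comparisons: 3


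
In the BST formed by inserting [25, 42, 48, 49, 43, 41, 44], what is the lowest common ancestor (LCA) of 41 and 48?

Tree insertion order: [25, 42, 48, 49, 43, 41, 44]
Tree (level-order array): [25, None, 42, 41, 48, None, None, 43, 49, None, 44]
In a BST, the LCA of p=41, q=48 is the first node v on the
root-to-leaf path with p <= v <= q (go left if both < v, right if both > v).
Walk from root:
  at 25: both 41 and 48 > 25, go right
  at 42: 41 <= 42 <= 48, this is the LCA
LCA = 42


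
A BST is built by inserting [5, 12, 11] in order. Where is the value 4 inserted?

Starting tree (level order): [5, None, 12, 11]
Insertion path: 5
Result: insert 4 as left child of 5
Final tree (level order): [5, 4, 12, None, None, 11]


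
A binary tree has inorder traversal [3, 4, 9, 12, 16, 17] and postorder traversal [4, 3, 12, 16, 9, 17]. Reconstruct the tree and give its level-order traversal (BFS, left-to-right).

Inorder:   [3, 4, 9, 12, 16, 17]
Postorder: [4, 3, 12, 16, 9, 17]
Algorithm: postorder visits root last, so walk postorder right-to-left;
each value is the root of the current inorder slice — split it at that
value, recurse on the right subtree first, then the left.
Recursive splits:
  root=17; inorder splits into left=[3, 4, 9, 12, 16], right=[]
  root=9; inorder splits into left=[3, 4], right=[12, 16]
  root=16; inorder splits into left=[12], right=[]
  root=12; inorder splits into left=[], right=[]
  root=3; inorder splits into left=[], right=[4]
  root=4; inorder splits into left=[], right=[]
Reconstructed level-order: [17, 9, 3, 16, 4, 12]


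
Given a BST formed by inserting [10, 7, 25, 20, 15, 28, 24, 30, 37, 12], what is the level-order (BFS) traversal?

Tree insertion order: [10, 7, 25, 20, 15, 28, 24, 30, 37, 12]
Tree (level-order array): [10, 7, 25, None, None, 20, 28, 15, 24, None, 30, 12, None, None, None, None, 37]
BFS from the root, enqueuing left then right child of each popped node:
  queue [10] -> pop 10, enqueue [7, 25], visited so far: [10]
  queue [7, 25] -> pop 7, enqueue [none], visited so far: [10, 7]
  queue [25] -> pop 25, enqueue [20, 28], visited so far: [10, 7, 25]
  queue [20, 28] -> pop 20, enqueue [15, 24], visited so far: [10, 7, 25, 20]
  queue [28, 15, 24] -> pop 28, enqueue [30], visited so far: [10, 7, 25, 20, 28]
  queue [15, 24, 30] -> pop 15, enqueue [12], visited so far: [10, 7, 25, 20, 28, 15]
  queue [24, 30, 12] -> pop 24, enqueue [none], visited so far: [10, 7, 25, 20, 28, 15, 24]
  queue [30, 12] -> pop 30, enqueue [37], visited so far: [10, 7, 25, 20, 28, 15, 24, 30]
  queue [12, 37] -> pop 12, enqueue [none], visited so far: [10, 7, 25, 20, 28, 15, 24, 30, 12]
  queue [37] -> pop 37, enqueue [none], visited so far: [10, 7, 25, 20, 28, 15, 24, 30, 12, 37]
Result: [10, 7, 25, 20, 28, 15, 24, 30, 12, 37]


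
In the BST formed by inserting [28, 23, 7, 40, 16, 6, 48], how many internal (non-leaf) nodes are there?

Tree built from: [28, 23, 7, 40, 16, 6, 48]
Tree (level-order array): [28, 23, 40, 7, None, None, 48, 6, 16]
Rule: An internal node has at least one child.
Per-node child counts:
  node 28: 2 child(ren)
  node 23: 1 child(ren)
  node 7: 2 child(ren)
  node 6: 0 child(ren)
  node 16: 0 child(ren)
  node 40: 1 child(ren)
  node 48: 0 child(ren)
Matching nodes: [28, 23, 7, 40]
Count of internal (non-leaf) nodes: 4


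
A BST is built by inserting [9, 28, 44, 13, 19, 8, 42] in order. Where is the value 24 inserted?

Starting tree (level order): [9, 8, 28, None, None, 13, 44, None, 19, 42]
Insertion path: 9 -> 28 -> 13 -> 19
Result: insert 24 as right child of 19
Final tree (level order): [9, 8, 28, None, None, 13, 44, None, 19, 42, None, None, 24]


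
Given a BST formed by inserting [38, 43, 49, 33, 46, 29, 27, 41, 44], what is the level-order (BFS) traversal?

Tree insertion order: [38, 43, 49, 33, 46, 29, 27, 41, 44]
Tree (level-order array): [38, 33, 43, 29, None, 41, 49, 27, None, None, None, 46, None, None, None, 44]
BFS from the root, enqueuing left then right child of each popped node:
  queue [38] -> pop 38, enqueue [33, 43], visited so far: [38]
  queue [33, 43] -> pop 33, enqueue [29], visited so far: [38, 33]
  queue [43, 29] -> pop 43, enqueue [41, 49], visited so far: [38, 33, 43]
  queue [29, 41, 49] -> pop 29, enqueue [27], visited so far: [38, 33, 43, 29]
  queue [41, 49, 27] -> pop 41, enqueue [none], visited so far: [38, 33, 43, 29, 41]
  queue [49, 27] -> pop 49, enqueue [46], visited so far: [38, 33, 43, 29, 41, 49]
  queue [27, 46] -> pop 27, enqueue [none], visited so far: [38, 33, 43, 29, 41, 49, 27]
  queue [46] -> pop 46, enqueue [44], visited so far: [38, 33, 43, 29, 41, 49, 27, 46]
  queue [44] -> pop 44, enqueue [none], visited so far: [38, 33, 43, 29, 41, 49, 27, 46, 44]
Result: [38, 33, 43, 29, 41, 49, 27, 46, 44]


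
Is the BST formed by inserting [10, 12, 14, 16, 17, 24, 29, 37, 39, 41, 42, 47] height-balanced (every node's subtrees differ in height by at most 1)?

Tree (level-order array): [10, None, 12, None, 14, None, 16, None, 17, None, 24, None, 29, None, 37, None, 39, None, 41, None, 42, None, 47]
Definition: a tree is height-balanced if, at every node, |h(left) - h(right)| <= 1 (empty subtree has height -1).
Bottom-up per-node check:
  node 47: h_left=-1, h_right=-1, diff=0 [OK], height=0
  node 42: h_left=-1, h_right=0, diff=1 [OK], height=1
  node 41: h_left=-1, h_right=1, diff=2 [FAIL (|-1-1|=2 > 1)], height=2
  node 39: h_left=-1, h_right=2, diff=3 [FAIL (|-1-2|=3 > 1)], height=3
  node 37: h_left=-1, h_right=3, diff=4 [FAIL (|-1-3|=4 > 1)], height=4
  node 29: h_left=-1, h_right=4, diff=5 [FAIL (|-1-4|=5 > 1)], height=5
  node 24: h_left=-1, h_right=5, diff=6 [FAIL (|-1-5|=6 > 1)], height=6
  node 17: h_left=-1, h_right=6, diff=7 [FAIL (|-1-6|=7 > 1)], height=7
  node 16: h_left=-1, h_right=7, diff=8 [FAIL (|-1-7|=8 > 1)], height=8
  node 14: h_left=-1, h_right=8, diff=9 [FAIL (|-1-8|=9 > 1)], height=9
  node 12: h_left=-1, h_right=9, diff=10 [FAIL (|-1-9|=10 > 1)], height=10
  node 10: h_left=-1, h_right=10, diff=11 [FAIL (|-1-10|=11 > 1)], height=11
Node 41 violates the condition: |-1 - 1| = 2 > 1.
Result: Not balanced


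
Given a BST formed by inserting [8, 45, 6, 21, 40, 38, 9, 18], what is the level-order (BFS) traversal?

Tree insertion order: [8, 45, 6, 21, 40, 38, 9, 18]
Tree (level-order array): [8, 6, 45, None, None, 21, None, 9, 40, None, 18, 38]
BFS from the root, enqueuing left then right child of each popped node:
  queue [8] -> pop 8, enqueue [6, 45], visited so far: [8]
  queue [6, 45] -> pop 6, enqueue [none], visited so far: [8, 6]
  queue [45] -> pop 45, enqueue [21], visited so far: [8, 6, 45]
  queue [21] -> pop 21, enqueue [9, 40], visited so far: [8, 6, 45, 21]
  queue [9, 40] -> pop 9, enqueue [18], visited so far: [8, 6, 45, 21, 9]
  queue [40, 18] -> pop 40, enqueue [38], visited so far: [8, 6, 45, 21, 9, 40]
  queue [18, 38] -> pop 18, enqueue [none], visited so far: [8, 6, 45, 21, 9, 40, 18]
  queue [38] -> pop 38, enqueue [none], visited so far: [8, 6, 45, 21, 9, 40, 18, 38]
Result: [8, 6, 45, 21, 9, 40, 18, 38]


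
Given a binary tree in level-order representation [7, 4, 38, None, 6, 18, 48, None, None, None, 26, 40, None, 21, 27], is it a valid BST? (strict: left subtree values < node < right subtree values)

Level-order array: [7, 4, 38, None, 6, 18, 48, None, None, None, 26, 40, None, 21, 27]
Validate using subtree bounds (lo, hi): at each node, require lo < value < hi,
then recurse left with hi=value and right with lo=value.
Preorder trace (stopping at first violation):
  at node 7 with bounds (-inf, +inf): OK
  at node 4 with bounds (-inf, 7): OK
  at node 6 with bounds (4, 7): OK
  at node 38 with bounds (7, +inf): OK
  at node 18 with bounds (7, 38): OK
  at node 26 with bounds (18, 38): OK
  at node 21 with bounds (18, 26): OK
  at node 27 with bounds (26, 38): OK
  at node 48 with bounds (38, +inf): OK
  at node 40 with bounds (38, 48): OK
No violation found at any node.
Result: Valid BST


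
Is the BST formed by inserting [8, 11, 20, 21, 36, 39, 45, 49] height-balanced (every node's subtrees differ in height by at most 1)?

Tree (level-order array): [8, None, 11, None, 20, None, 21, None, 36, None, 39, None, 45, None, 49]
Definition: a tree is height-balanced if, at every node, |h(left) - h(right)| <= 1 (empty subtree has height -1).
Bottom-up per-node check:
  node 49: h_left=-1, h_right=-1, diff=0 [OK], height=0
  node 45: h_left=-1, h_right=0, diff=1 [OK], height=1
  node 39: h_left=-1, h_right=1, diff=2 [FAIL (|-1-1|=2 > 1)], height=2
  node 36: h_left=-1, h_right=2, diff=3 [FAIL (|-1-2|=3 > 1)], height=3
  node 21: h_left=-1, h_right=3, diff=4 [FAIL (|-1-3|=4 > 1)], height=4
  node 20: h_left=-1, h_right=4, diff=5 [FAIL (|-1-4|=5 > 1)], height=5
  node 11: h_left=-1, h_right=5, diff=6 [FAIL (|-1-5|=6 > 1)], height=6
  node 8: h_left=-1, h_right=6, diff=7 [FAIL (|-1-6|=7 > 1)], height=7
Node 39 violates the condition: |-1 - 1| = 2 > 1.
Result: Not balanced


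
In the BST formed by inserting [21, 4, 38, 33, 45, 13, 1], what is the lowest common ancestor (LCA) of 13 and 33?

Tree insertion order: [21, 4, 38, 33, 45, 13, 1]
Tree (level-order array): [21, 4, 38, 1, 13, 33, 45]
In a BST, the LCA of p=13, q=33 is the first node v on the
root-to-leaf path with p <= v <= q (go left if both < v, right if both > v).
Walk from root:
  at 21: 13 <= 21 <= 33, this is the LCA
LCA = 21


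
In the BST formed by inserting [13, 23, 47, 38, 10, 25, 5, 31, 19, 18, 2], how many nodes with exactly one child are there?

Tree built from: [13, 23, 47, 38, 10, 25, 5, 31, 19, 18, 2]
Tree (level-order array): [13, 10, 23, 5, None, 19, 47, 2, None, 18, None, 38, None, None, None, None, None, 25, None, None, 31]
Rule: These are nodes with exactly 1 non-null child.
Per-node child counts:
  node 13: 2 child(ren)
  node 10: 1 child(ren)
  node 5: 1 child(ren)
  node 2: 0 child(ren)
  node 23: 2 child(ren)
  node 19: 1 child(ren)
  node 18: 0 child(ren)
  node 47: 1 child(ren)
  node 38: 1 child(ren)
  node 25: 1 child(ren)
  node 31: 0 child(ren)
Matching nodes: [10, 5, 19, 47, 38, 25]
Count of nodes with exactly one child: 6


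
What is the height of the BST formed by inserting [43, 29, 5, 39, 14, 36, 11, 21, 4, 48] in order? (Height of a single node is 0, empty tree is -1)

Insertion order: [43, 29, 5, 39, 14, 36, 11, 21, 4, 48]
Tree (level-order array): [43, 29, 48, 5, 39, None, None, 4, 14, 36, None, None, None, 11, 21]
Compute height bottom-up (empty subtree = -1):
  height(4) = 1 + max(-1, -1) = 0
  height(11) = 1 + max(-1, -1) = 0
  height(21) = 1 + max(-1, -1) = 0
  height(14) = 1 + max(0, 0) = 1
  height(5) = 1 + max(0, 1) = 2
  height(36) = 1 + max(-1, -1) = 0
  height(39) = 1 + max(0, -1) = 1
  height(29) = 1 + max(2, 1) = 3
  height(48) = 1 + max(-1, -1) = 0
  height(43) = 1 + max(3, 0) = 4
Height = 4


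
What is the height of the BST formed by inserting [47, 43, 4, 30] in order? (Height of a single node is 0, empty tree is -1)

Insertion order: [47, 43, 4, 30]
Tree (level-order array): [47, 43, None, 4, None, None, 30]
Compute height bottom-up (empty subtree = -1):
  height(30) = 1 + max(-1, -1) = 0
  height(4) = 1 + max(-1, 0) = 1
  height(43) = 1 + max(1, -1) = 2
  height(47) = 1 + max(2, -1) = 3
Height = 3


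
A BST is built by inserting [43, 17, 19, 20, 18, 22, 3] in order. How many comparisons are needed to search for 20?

Search path for 20: 43 -> 17 -> 19 -> 20
Found: True
Comparisons: 4


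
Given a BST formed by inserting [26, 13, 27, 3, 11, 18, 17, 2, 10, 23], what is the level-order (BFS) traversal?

Tree insertion order: [26, 13, 27, 3, 11, 18, 17, 2, 10, 23]
Tree (level-order array): [26, 13, 27, 3, 18, None, None, 2, 11, 17, 23, None, None, 10]
BFS from the root, enqueuing left then right child of each popped node:
  queue [26] -> pop 26, enqueue [13, 27], visited so far: [26]
  queue [13, 27] -> pop 13, enqueue [3, 18], visited so far: [26, 13]
  queue [27, 3, 18] -> pop 27, enqueue [none], visited so far: [26, 13, 27]
  queue [3, 18] -> pop 3, enqueue [2, 11], visited so far: [26, 13, 27, 3]
  queue [18, 2, 11] -> pop 18, enqueue [17, 23], visited so far: [26, 13, 27, 3, 18]
  queue [2, 11, 17, 23] -> pop 2, enqueue [none], visited so far: [26, 13, 27, 3, 18, 2]
  queue [11, 17, 23] -> pop 11, enqueue [10], visited so far: [26, 13, 27, 3, 18, 2, 11]
  queue [17, 23, 10] -> pop 17, enqueue [none], visited so far: [26, 13, 27, 3, 18, 2, 11, 17]
  queue [23, 10] -> pop 23, enqueue [none], visited so far: [26, 13, 27, 3, 18, 2, 11, 17, 23]
  queue [10] -> pop 10, enqueue [none], visited so far: [26, 13, 27, 3, 18, 2, 11, 17, 23, 10]
Result: [26, 13, 27, 3, 18, 2, 11, 17, 23, 10]


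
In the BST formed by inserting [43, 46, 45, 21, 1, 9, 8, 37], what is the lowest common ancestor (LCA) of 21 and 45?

Tree insertion order: [43, 46, 45, 21, 1, 9, 8, 37]
Tree (level-order array): [43, 21, 46, 1, 37, 45, None, None, 9, None, None, None, None, 8]
In a BST, the LCA of p=21, q=45 is the first node v on the
root-to-leaf path with p <= v <= q (go left if both < v, right if both > v).
Walk from root:
  at 43: 21 <= 43 <= 45, this is the LCA
LCA = 43


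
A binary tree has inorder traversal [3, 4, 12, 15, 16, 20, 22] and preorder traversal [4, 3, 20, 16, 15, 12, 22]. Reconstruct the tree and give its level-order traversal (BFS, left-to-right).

Inorder:  [3, 4, 12, 15, 16, 20, 22]
Preorder: [4, 3, 20, 16, 15, 12, 22]
Algorithm: preorder visits root first, so consume preorder in order;
for each root, split the current inorder slice at that value into
left-subtree inorder and right-subtree inorder, then recurse.
Recursive splits:
  root=4; inorder splits into left=[3], right=[12, 15, 16, 20, 22]
  root=3; inorder splits into left=[], right=[]
  root=20; inorder splits into left=[12, 15, 16], right=[22]
  root=16; inorder splits into left=[12, 15], right=[]
  root=15; inorder splits into left=[12], right=[]
  root=12; inorder splits into left=[], right=[]
  root=22; inorder splits into left=[], right=[]
Reconstructed level-order: [4, 3, 20, 16, 22, 15, 12]


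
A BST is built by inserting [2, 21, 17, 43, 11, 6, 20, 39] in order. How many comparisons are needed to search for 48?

Search path for 48: 2 -> 21 -> 43
Found: False
Comparisons: 3


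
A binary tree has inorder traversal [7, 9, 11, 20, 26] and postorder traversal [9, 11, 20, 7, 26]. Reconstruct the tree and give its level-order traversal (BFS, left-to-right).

Inorder:   [7, 9, 11, 20, 26]
Postorder: [9, 11, 20, 7, 26]
Algorithm: postorder visits root last, so walk postorder right-to-left;
each value is the root of the current inorder slice — split it at that
value, recurse on the right subtree first, then the left.
Recursive splits:
  root=26; inorder splits into left=[7, 9, 11, 20], right=[]
  root=7; inorder splits into left=[], right=[9, 11, 20]
  root=20; inorder splits into left=[9, 11], right=[]
  root=11; inorder splits into left=[9], right=[]
  root=9; inorder splits into left=[], right=[]
Reconstructed level-order: [26, 7, 20, 11, 9]


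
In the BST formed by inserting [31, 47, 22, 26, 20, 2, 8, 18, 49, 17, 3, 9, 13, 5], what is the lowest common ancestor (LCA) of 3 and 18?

Tree insertion order: [31, 47, 22, 26, 20, 2, 8, 18, 49, 17, 3, 9, 13, 5]
Tree (level-order array): [31, 22, 47, 20, 26, None, 49, 2, None, None, None, None, None, None, 8, 3, 18, None, 5, 17, None, None, None, 9, None, None, 13]
In a BST, the LCA of p=3, q=18 is the first node v on the
root-to-leaf path with p <= v <= q (go left if both < v, right if both > v).
Walk from root:
  at 31: both 3 and 18 < 31, go left
  at 22: both 3 and 18 < 22, go left
  at 20: both 3 and 18 < 20, go left
  at 2: both 3 and 18 > 2, go right
  at 8: 3 <= 8 <= 18, this is the LCA
LCA = 8


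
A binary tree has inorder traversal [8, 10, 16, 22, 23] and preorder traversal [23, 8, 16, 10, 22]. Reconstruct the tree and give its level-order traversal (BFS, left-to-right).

Inorder:  [8, 10, 16, 22, 23]
Preorder: [23, 8, 16, 10, 22]
Algorithm: preorder visits root first, so consume preorder in order;
for each root, split the current inorder slice at that value into
left-subtree inorder and right-subtree inorder, then recurse.
Recursive splits:
  root=23; inorder splits into left=[8, 10, 16, 22], right=[]
  root=8; inorder splits into left=[], right=[10, 16, 22]
  root=16; inorder splits into left=[10], right=[22]
  root=10; inorder splits into left=[], right=[]
  root=22; inorder splits into left=[], right=[]
Reconstructed level-order: [23, 8, 16, 10, 22]


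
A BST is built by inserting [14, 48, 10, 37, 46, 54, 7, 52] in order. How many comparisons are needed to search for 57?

Search path for 57: 14 -> 48 -> 54
Found: False
Comparisons: 3


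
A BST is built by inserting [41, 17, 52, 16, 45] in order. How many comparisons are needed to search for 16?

Search path for 16: 41 -> 17 -> 16
Found: True
Comparisons: 3


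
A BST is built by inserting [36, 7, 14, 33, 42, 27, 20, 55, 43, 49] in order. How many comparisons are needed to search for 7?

Search path for 7: 36 -> 7
Found: True
Comparisons: 2


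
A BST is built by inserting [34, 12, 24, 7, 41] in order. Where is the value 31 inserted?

Starting tree (level order): [34, 12, 41, 7, 24]
Insertion path: 34 -> 12 -> 24
Result: insert 31 as right child of 24
Final tree (level order): [34, 12, 41, 7, 24, None, None, None, None, None, 31]


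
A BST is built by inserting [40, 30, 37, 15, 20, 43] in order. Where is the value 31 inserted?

Starting tree (level order): [40, 30, 43, 15, 37, None, None, None, 20]
Insertion path: 40 -> 30 -> 37
Result: insert 31 as left child of 37
Final tree (level order): [40, 30, 43, 15, 37, None, None, None, 20, 31]


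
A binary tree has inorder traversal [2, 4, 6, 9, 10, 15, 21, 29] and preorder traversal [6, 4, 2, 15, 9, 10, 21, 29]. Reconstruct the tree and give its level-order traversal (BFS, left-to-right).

Inorder:  [2, 4, 6, 9, 10, 15, 21, 29]
Preorder: [6, 4, 2, 15, 9, 10, 21, 29]
Algorithm: preorder visits root first, so consume preorder in order;
for each root, split the current inorder slice at that value into
left-subtree inorder and right-subtree inorder, then recurse.
Recursive splits:
  root=6; inorder splits into left=[2, 4], right=[9, 10, 15, 21, 29]
  root=4; inorder splits into left=[2], right=[]
  root=2; inorder splits into left=[], right=[]
  root=15; inorder splits into left=[9, 10], right=[21, 29]
  root=9; inorder splits into left=[], right=[10]
  root=10; inorder splits into left=[], right=[]
  root=21; inorder splits into left=[], right=[29]
  root=29; inorder splits into left=[], right=[]
Reconstructed level-order: [6, 4, 15, 2, 9, 21, 10, 29]


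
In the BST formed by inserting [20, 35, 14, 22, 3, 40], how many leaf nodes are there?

Tree built from: [20, 35, 14, 22, 3, 40]
Tree (level-order array): [20, 14, 35, 3, None, 22, 40]
Rule: A leaf has 0 children.
Per-node child counts:
  node 20: 2 child(ren)
  node 14: 1 child(ren)
  node 3: 0 child(ren)
  node 35: 2 child(ren)
  node 22: 0 child(ren)
  node 40: 0 child(ren)
Matching nodes: [3, 22, 40]
Count of leaf nodes: 3


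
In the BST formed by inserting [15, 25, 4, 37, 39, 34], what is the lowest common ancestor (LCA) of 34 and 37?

Tree insertion order: [15, 25, 4, 37, 39, 34]
Tree (level-order array): [15, 4, 25, None, None, None, 37, 34, 39]
In a BST, the LCA of p=34, q=37 is the first node v on the
root-to-leaf path with p <= v <= q (go left if both < v, right if both > v).
Walk from root:
  at 15: both 34 and 37 > 15, go right
  at 25: both 34 and 37 > 25, go right
  at 37: 34 <= 37 <= 37, this is the LCA
LCA = 37


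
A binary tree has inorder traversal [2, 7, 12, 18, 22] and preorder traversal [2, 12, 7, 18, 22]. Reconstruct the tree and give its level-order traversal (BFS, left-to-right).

Inorder:  [2, 7, 12, 18, 22]
Preorder: [2, 12, 7, 18, 22]
Algorithm: preorder visits root first, so consume preorder in order;
for each root, split the current inorder slice at that value into
left-subtree inorder and right-subtree inorder, then recurse.
Recursive splits:
  root=2; inorder splits into left=[], right=[7, 12, 18, 22]
  root=12; inorder splits into left=[7], right=[18, 22]
  root=7; inorder splits into left=[], right=[]
  root=18; inorder splits into left=[], right=[22]
  root=22; inorder splits into left=[], right=[]
Reconstructed level-order: [2, 12, 7, 18, 22]


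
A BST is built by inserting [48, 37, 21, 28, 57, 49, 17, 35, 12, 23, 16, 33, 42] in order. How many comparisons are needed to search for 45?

Search path for 45: 48 -> 37 -> 42
Found: False
Comparisons: 3


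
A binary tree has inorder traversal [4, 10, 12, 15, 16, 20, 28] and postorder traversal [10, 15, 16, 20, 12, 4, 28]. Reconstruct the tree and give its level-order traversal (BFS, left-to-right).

Inorder:   [4, 10, 12, 15, 16, 20, 28]
Postorder: [10, 15, 16, 20, 12, 4, 28]
Algorithm: postorder visits root last, so walk postorder right-to-left;
each value is the root of the current inorder slice — split it at that
value, recurse on the right subtree first, then the left.
Recursive splits:
  root=28; inorder splits into left=[4, 10, 12, 15, 16, 20], right=[]
  root=4; inorder splits into left=[], right=[10, 12, 15, 16, 20]
  root=12; inorder splits into left=[10], right=[15, 16, 20]
  root=20; inorder splits into left=[15, 16], right=[]
  root=16; inorder splits into left=[15], right=[]
  root=15; inorder splits into left=[], right=[]
  root=10; inorder splits into left=[], right=[]
Reconstructed level-order: [28, 4, 12, 10, 20, 16, 15]


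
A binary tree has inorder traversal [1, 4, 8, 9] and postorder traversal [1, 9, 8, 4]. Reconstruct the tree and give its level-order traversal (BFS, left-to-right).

Inorder:   [1, 4, 8, 9]
Postorder: [1, 9, 8, 4]
Algorithm: postorder visits root last, so walk postorder right-to-left;
each value is the root of the current inorder slice — split it at that
value, recurse on the right subtree first, then the left.
Recursive splits:
  root=4; inorder splits into left=[1], right=[8, 9]
  root=8; inorder splits into left=[], right=[9]
  root=9; inorder splits into left=[], right=[]
  root=1; inorder splits into left=[], right=[]
Reconstructed level-order: [4, 1, 8, 9]


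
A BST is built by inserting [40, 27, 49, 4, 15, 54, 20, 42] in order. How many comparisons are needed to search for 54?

Search path for 54: 40 -> 49 -> 54
Found: True
Comparisons: 3


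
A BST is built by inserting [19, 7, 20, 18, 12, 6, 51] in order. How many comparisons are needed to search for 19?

Search path for 19: 19
Found: True
Comparisons: 1


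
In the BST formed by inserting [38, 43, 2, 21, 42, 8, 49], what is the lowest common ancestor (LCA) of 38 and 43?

Tree insertion order: [38, 43, 2, 21, 42, 8, 49]
Tree (level-order array): [38, 2, 43, None, 21, 42, 49, 8]
In a BST, the LCA of p=38, q=43 is the first node v on the
root-to-leaf path with p <= v <= q (go left if both < v, right if both > v).
Walk from root:
  at 38: 38 <= 38 <= 43, this is the LCA
LCA = 38


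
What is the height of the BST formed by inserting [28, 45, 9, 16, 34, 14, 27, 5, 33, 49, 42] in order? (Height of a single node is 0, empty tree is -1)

Insertion order: [28, 45, 9, 16, 34, 14, 27, 5, 33, 49, 42]
Tree (level-order array): [28, 9, 45, 5, 16, 34, 49, None, None, 14, 27, 33, 42]
Compute height bottom-up (empty subtree = -1):
  height(5) = 1 + max(-1, -1) = 0
  height(14) = 1 + max(-1, -1) = 0
  height(27) = 1 + max(-1, -1) = 0
  height(16) = 1 + max(0, 0) = 1
  height(9) = 1 + max(0, 1) = 2
  height(33) = 1 + max(-1, -1) = 0
  height(42) = 1 + max(-1, -1) = 0
  height(34) = 1 + max(0, 0) = 1
  height(49) = 1 + max(-1, -1) = 0
  height(45) = 1 + max(1, 0) = 2
  height(28) = 1 + max(2, 2) = 3
Height = 3


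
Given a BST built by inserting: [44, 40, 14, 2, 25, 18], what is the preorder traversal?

Tree insertion order: [44, 40, 14, 2, 25, 18]
Tree (level-order array): [44, 40, None, 14, None, 2, 25, None, None, 18]
Preorder traversal: [44, 40, 14, 2, 25, 18]


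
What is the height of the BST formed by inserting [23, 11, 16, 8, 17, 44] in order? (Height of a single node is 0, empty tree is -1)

Insertion order: [23, 11, 16, 8, 17, 44]
Tree (level-order array): [23, 11, 44, 8, 16, None, None, None, None, None, 17]
Compute height bottom-up (empty subtree = -1):
  height(8) = 1 + max(-1, -1) = 0
  height(17) = 1 + max(-1, -1) = 0
  height(16) = 1 + max(-1, 0) = 1
  height(11) = 1 + max(0, 1) = 2
  height(44) = 1 + max(-1, -1) = 0
  height(23) = 1 + max(2, 0) = 3
Height = 3


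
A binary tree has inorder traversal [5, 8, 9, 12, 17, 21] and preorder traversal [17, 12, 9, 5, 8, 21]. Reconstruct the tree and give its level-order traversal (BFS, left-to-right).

Inorder:  [5, 8, 9, 12, 17, 21]
Preorder: [17, 12, 9, 5, 8, 21]
Algorithm: preorder visits root first, so consume preorder in order;
for each root, split the current inorder slice at that value into
left-subtree inorder and right-subtree inorder, then recurse.
Recursive splits:
  root=17; inorder splits into left=[5, 8, 9, 12], right=[21]
  root=12; inorder splits into left=[5, 8, 9], right=[]
  root=9; inorder splits into left=[5, 8], right=[]
  root=5; inorder splits into left=[], right=[8]
  root=8; inorder splits into left=[], right=[]
  root=21; inorder splits into left=[], right=[]
Reconstructed level-order: [17, 12, 21, 9, 5, 8]


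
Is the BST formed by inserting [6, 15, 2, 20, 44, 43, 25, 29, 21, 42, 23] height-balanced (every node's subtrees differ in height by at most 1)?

Tree (level-order array): [6, 2, 15, None, None, None, 20, None, 44, 43, None, 25, None, 21, 29, None, 23, None, 42]
Definition: a tree is height-balanced if, at every node, |h(left) - h(right)| <= 1 (empty subtree has height -1).
Bottom-up per-node check:
  node 2: h_left=-1, h_right=-1, diff=0 [OK], height=0
  node 23: h_left=-1, h_right=-1, diff=0 [OK], height=0
  node 21: h_left=-1, h_right=0, diff=1 [OK], height=1
  node 42: h_left=-1, h_right=-1, diff=0 [OK], height=0
  node 29: h_left=-1, h_right=0, diff=1 [OK], height=1
  node 25: h_left=1, h_right=1, diff=0 [OK], height=2
  node 43: h_left=2, h_right=-1, diff=3 [FAIL (|2--1|=3 > 1)], height=3
  node 44: h_left=3, h_right=-1, diff=4 [FAIL (|3--1|=4 > 1)], height=4
  node 20: h_left=-1, h_right=4, diff=5 [FAIL (|-1-4|=5 > 1)], height=5
  node 15: h_left=-1, h_right=5, diff=6 [FAIL (|-1-5|=6 > 1)], height=6
  node 6: h_left=0, h_right=6, diff=6 [FAIL (|0-6|=6 > 1)], height=7
Node 43 violates the condition: |2 - -1| = 3 > 1.
Result: Not balanced


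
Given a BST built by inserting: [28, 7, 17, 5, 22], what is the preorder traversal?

Tree insertion order: [28, 7, 17, 5, 22]
Tree (level-order array): [28, 7, None, 5, 17, None, None, None, 22]
Preorder traversal: [28, 7, 5, 17, 22]


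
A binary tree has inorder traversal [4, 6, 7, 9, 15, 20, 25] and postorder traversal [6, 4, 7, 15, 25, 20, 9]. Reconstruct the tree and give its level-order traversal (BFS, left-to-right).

Inorder:   [4, 6, 7, 9, 15, 20, 25]
Postorder: [6, 4, 7, 15, 25, 20, 9]
Algorithm: postorder visits root last, so walk postorder right-to-left;
each value is the root of the current inorder slice — split it at that
value, recurse on the right subtree first, then the left.
Recursive splits:
  root=9; inorder splits into left=[4, 6, 7], right=[15, 20, 25]
  root=20; inorder splits into left=[15], right=[25]
  root=25; inorder splits into left=[], right=[]
  root=15; inorder splits into left=[], right=[]
  root=7; inorder splits into left=[4, 6], right=[]
  root=4; inorder splits into left=[], right=[6]
  root=6; inorder splits into left=[], right=[]
Reconstructed level-order: [9, 7, 20, 4, 15, 25, 6]


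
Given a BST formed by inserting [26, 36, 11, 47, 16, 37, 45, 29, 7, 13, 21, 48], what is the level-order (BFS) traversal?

Tree insertion order: [26, 36, 11, 47, 16, 37, 45, 29, 7, 13, 21, 48]
Tree (level-order array): [26, 11, 36, 7, 16, 29, 47, None, None, 13, 21, None, None, 37, 48, None, None, None, None, None, 45]
BFS from the root, enqueuing left then right child of each popped node:
  queue [26] -> pop 26, enqueue [11, 36], visited so far: [26]
  queue [11, 36] -> pop 11, enqueue [7, 16], visited so far: [26, 11]
  queue [36, 7, 16] -> pop 36, enqueue [29, 47], visited so far: [26, 11, 36]
  queue [7, 16, 29, 47] -> pop 7, enqueue [none], visited so far: [26, 11, 36, 7]
  queue [16, 29, 47] -> pop 16, enqueue [13, 21], visited so far: [26, 11, 36, 7, 16]
  queue [29, 47, 13, 21] -> pop 29, enqueue [none], visited so far: [26, 11, 36, 7, 16, 29]
  queue [47, 13, 21] -> pop 47, enqueue [37, 48], visited so far: [26, 11, 36, 7, 16, 29, 47]
  queue [13, 21, 37, 48] -> pop 13, enqueue [none], visited so far: [26, 11, 36, 7, 16, 29, 47, 13]
  queue [21, 37, 48] -> pop 21, enqueue [none], visited so far: [26, 11, 36, 7, 16, 29, 47, 13, 21]
  queue [37, 48] -> pop 37, enqueue [45], visited so far: [26, 11, 36, 7, 16, 29, 47, 13, 21, 37]
  queue [48, 45] -> pop 48, enqueue [none], visited so far: [26, 11, 36, 7, 16, 29, 47, 13, 21, 37, 48]
  queue [45] -> pop 45, enqueue [none], visited so far: [26, 11, 36, 7, 16, 29, 47, 13, 21, 37, 48, 45]
Result: [26, 11, 36, 7, 16, 29, 47, 13, 21, 37, 48, 45]


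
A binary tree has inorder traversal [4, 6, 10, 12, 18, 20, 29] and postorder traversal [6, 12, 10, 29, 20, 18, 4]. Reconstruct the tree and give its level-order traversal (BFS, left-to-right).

Inorder:   [4, 6, 10, 12, 18, 20, 29]
Postorder: [6, 12, 10, 29, 20, 18, 4]
Algorithm: postorder visits root last, so walk postorder right-to-left;
each value is the root of the current inorder slice — split it at that
value, recurse on the right subtree first, then the left.
Recursive splits:
  root=4; inorder splits into left=[], right=[6, 10, 12, 18, 20, 29]
  root=18; inorder splits into left=[6, 10, 12], right=[20, 29]
  root=20; inorder splits into left=[], right=[29]
  root=29; inorder splits into left=[], right=[]
  root=10; inorder splits into left=[6], right=[12]
  root=12; inorder splits into left=[], right=[]
  root=6; inorder splits into left=[], right=[]
Reconstructed level-order: [4, 18, 10, 20, 6, 12, 29]


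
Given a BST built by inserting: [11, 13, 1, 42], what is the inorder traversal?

Tree insertion order: [11, 13, 1, 42]
Tree (level-order array): [11, 1, 13, None, None, None, 42]
Inorder traversal: [1, 11, 13, 42]


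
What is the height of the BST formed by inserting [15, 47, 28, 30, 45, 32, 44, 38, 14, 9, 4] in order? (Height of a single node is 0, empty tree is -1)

Insertion order: [15, 47, 28, 30, 45, 32, 44, 38, 14, 9, 4]
Tree (level-order array): [15, 14, 47, 9, None, 28, None, 4, None, None, 30, None, None, None, 45, 32, None, None, 44, 38]
Compute height bottom-up (empty subtree = -1):
  height(4) = 1 + max(-1, -1) = 0
  height(9) = 1 + max(0, -1) = 1
  height(14) = 1 + max(1, -1) = 2
  height(38) = 1 + max(-1, -1) = 0
  height(44) = 1 + max(0, -1) = 1
  height(32) = 1 + max(-1, 1) = 2
  height(45) = 1 + max(2, -1) = 3
  height(30) = 1 + max(-1, 3) = 4
  height(28) = 1 + max(-1, 4) = 5
  height(47) = 1 + max(5, -1) = 6
  height(15) = 1 + max(2, 6) = 7
Height = 7


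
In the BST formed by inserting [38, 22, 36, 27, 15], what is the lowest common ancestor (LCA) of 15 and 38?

Tree insertion order: [38, 22, 36, 27, 15]
Tree (level-order array): [38, 22, None, 15, 36, None, None, 27]
In a BST, the LCA of p=15, q=38 is the first node v on the
root-to-leaf path with p <= v <= q (go left if both < v, right if both > v).
Walk from root:
  at 38: 15 <= 38 <= 38, this is the LCA
LCA = 38


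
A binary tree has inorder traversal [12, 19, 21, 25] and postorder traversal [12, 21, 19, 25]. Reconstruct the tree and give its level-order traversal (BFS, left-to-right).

Inorder:   [12, 19, 21, 25]
Postorder: [12, 21, 19, 25]
Algorithm: postorder visits root last, so walk postorder right-to-left;
each value is the root of the current inorder slice — split it at that
value, recurse on the right subtree first, then the left.
Recursive splits:
  root=25; inorder splits into left=[12, 19, 21], right=[]
  root=19; inorder splits into left=[12], right=[21]
  root=21; inorder splits into left=[], right=[]
  root=12; inorder splits into left=[], right=[]
Reconstructed level-order: [25, 19, 12, 21]


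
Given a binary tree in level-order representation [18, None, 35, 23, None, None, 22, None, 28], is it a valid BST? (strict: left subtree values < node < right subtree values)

Level-order array: [18, None, 35, 23, None, None, 22, None, 28]
Validate using subtree bounds (lo, hi): at each node, require lo < value < hi,
then recurse left with hi=value and right with lo=value.
Preorder trace (stopping at first violation):
  at node 18 with bounds (-inf, +inf): OK
  at node 35 with bounds (18, +inf): OK
  at node 23 with bounds (18, 35): OK
  at node 22 with bounds (23, 35): VIOLATION
Node 22 violates its bound: not (23 < 22 < 35).
Result: Not a valid BST


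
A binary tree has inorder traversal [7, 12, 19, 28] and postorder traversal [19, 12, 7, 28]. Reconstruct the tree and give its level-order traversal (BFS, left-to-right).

Inorder:   [7, 12, 19, 28]
Postorder: [19, 12, 7, 28]
Algorithm: postorder visits root last, so walk postorder right-to-left;
each value is the root of the current inorder slice — split it at that
value, recurse on the right subtree first, then the left.
Recursive splits:
  root=28; inorder splits into left=[7, 12, 19], right=[]
  root=7; inorder splits into left=[], right=[12, 19]
  root=12; inorder splits into left=[], right=[19]
  root=19; inorder splits into left=[], right=[]
Reconstructed level-order: [28, 7, 12, 19]


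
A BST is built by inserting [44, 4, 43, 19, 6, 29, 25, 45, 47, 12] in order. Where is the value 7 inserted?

Starting tree (level order): [44, 4, 45, None, 43, None, 47, 19, None, None, None, 6, 29, None, 12, 25]
Insertion path: 44 -> 4 -> 43 -> 19 -> 6 -> 12
Result: insert 7 as left child of 12
Final tree (level order): [44, 4, 45, None, 43, None, 47, 19, None, None, None, 6, 29, None, 12, 25, None, 7]


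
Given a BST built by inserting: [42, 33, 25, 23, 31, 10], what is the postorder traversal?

Tree insertion order: [42, 33, 25, 23, 31, 10]
Tree (level-order array): [42, 33, None, 25, None, 23, 31, 10]
Postorder traversal: [10, 23, 31, 25, 33, 42]


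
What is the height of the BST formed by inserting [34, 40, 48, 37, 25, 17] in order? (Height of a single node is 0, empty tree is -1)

Insertion order: [34, 40, 48, 37, 25, 17]
Tree (level-order array): [34, 25, 40, 17, None, 37, 48]
Compute height bottom-up (empty subtree = -1):
  height(17) = 1 + max(-1, -1) = 0
  height(25) = 1 + max(0, -1) = 1
  height(37) = 1 + max(-1, -1) = 0
  height(48) = 1 + max(-1, -1) = 0
  height(40) = 1 + max(0, 0) = 1
  height(34) = 1 + max(1, 1) = 2
Height = 2


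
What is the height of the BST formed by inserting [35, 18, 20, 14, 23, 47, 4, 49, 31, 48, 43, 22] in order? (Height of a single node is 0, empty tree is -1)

Insertion order: [35, 18, 20, 14, 23, 47, 4, 49, 31, 48, 43, 22]
Tree (level-order array): [35, 18, 47, 14, 20, 43, 49, 4, None, None, 23, None, None, 48, None, None, None, 22, 31]
Compute height bottom-up (empty subtree = -1):
  height(4) = 1 + max(-1, -1) = 0
  height(14) = 1 + max(0, -1) = 1
  height(22) = 1 + max(-1, -1) = 0
  height(31) = 1 + max(-1, -1) = 0
  height(23) = 1 + max(0, 0) = 1
  height(20) = 1 + max(-1, 1) = 2
  height(18) = 1 + max(1, 2) = 3
  height(43) = 1 + max(-1, -1) = 0
  height(48) = 1 + max(-1, -1) = 0
  height(49) = 1 + max(0, -1) = 1
  height(47) = 1 + max(0, 1) = 2
  height(35) = 1 + max(3, 2) = 4
Height = 4


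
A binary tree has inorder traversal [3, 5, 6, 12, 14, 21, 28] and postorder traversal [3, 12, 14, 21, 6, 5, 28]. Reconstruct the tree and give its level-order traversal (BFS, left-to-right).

Inorder:   [3, 5, 6, 12, 14, 21, 28]
Postorder: [3, 12, 14, 21, 6, 5, 28]
Algorithm: postorder visits root last, so walk postorder right-to-left;
each value is the root of the current inorder slice — split it at that
value, recurse on the right subtree first, then the left.
Recursive splits:
  root=28; inorder splits into left=[3, 5, 6, 12, 14, 21], right=[]
  root=5; inorder splits into left=[3], right=[6, 12, 14, 21]
  root=6; inorder splits into left=[], right=[12, 14, 21]
  root=21; inorder splits into left=[12, 14], right=[]
  root=14; inorder splits into left=[12], right=[]
  root=12; inorder splits into left=[], right=[]
  root=3; inorder splits into left=[], right=[]
Reconstructed level-order: [28, 5, 3, 6, 21, 14, 12]


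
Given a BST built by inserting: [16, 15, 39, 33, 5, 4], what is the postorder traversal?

Tree insertion order: [16, 15, 39, 33, 5, 4]
Tree (level-order array): [16, 15, 39, 5, None, 33, None, 4]
Postorder traversal: [4, 5, 15, 33, 39, 16]


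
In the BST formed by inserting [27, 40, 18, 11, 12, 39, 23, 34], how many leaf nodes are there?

Tree built from: [27, 40, 18, 11, 12, 39, 23, 34]
Tree (level-order array): [27, 18, 40, 11, 23, 39, None, None, 12, None, None, 34]
Rule: A leaf has 0 children.
Per-node child counts:
  node 27: 2 child(ren)
  node 18: 2 child(ren)
  node 11: 1 child(ren)
  node 12: 0 child(ren)
  node 23: 0 child(ren)
  node 40: 1 child(ren)
  node 39: 1 child(ren)
  node 34: 0 child(ren)
Matching nodes: [12, 23, 34]
Count of leaf nodes: 3


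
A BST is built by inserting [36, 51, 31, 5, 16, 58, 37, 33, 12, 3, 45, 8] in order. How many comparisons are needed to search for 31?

Search path for 31: 36 -> 31
Found: True
Comparisons: 2


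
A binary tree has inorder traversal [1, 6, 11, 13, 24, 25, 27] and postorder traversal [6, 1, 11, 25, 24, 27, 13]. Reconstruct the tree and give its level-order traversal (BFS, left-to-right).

Inorder:   [1, 6, 11, 13, 24, 25, 27]
Postorder: [6, 1, 11, 25, 24, 27, 13]
Algorithm: postorder visits root last, so walk postorder right-to-left;
each value is the root of the current inorder slice — split it at that
value, recurse on the right subtree first, then the left.
Recursive splits:
  root=13; inorder splits into left=[1, 6, 11], right=[24, 25, 27]
  root=27; inorder splits into left=[24, 25], right=[]
  root=24; inorder splits into left=[], right=[25]
  root=25; inorder splits into left=[], right=[]
  root=11; inorder splits into left=[1, 6], right=[]
  root=1; inorder splits into left=[], right=[6]
  root=6; inorder splits into left=[], right=[]
Reconstructed level-order: [13, 11, 27, 1, 24, 6, 25]


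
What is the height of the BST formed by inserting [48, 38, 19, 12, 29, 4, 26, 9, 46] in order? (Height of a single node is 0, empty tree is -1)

Insertion order: [48, 38, 19, 12, 29, 4, 26, 9, 46]
Tree (level-order array): [48, 38, None, 19, 46, 12, 29, None, None, 4, None, 26, None, None, 9]
Compute height bottom-up (empty subtree = -1):
  height(9) = 1 + max(-1, -1) = 0
  height(4) = 1 + max(-1, 0) = 1
  height(12) = 1 + max(1, -1) = 2
  height(26) = 1 + max(-1, -1) = 0
  height(29) = 1 + max(0, -1) = 1
  height(19) = 1 + max(2, 1) = 3
  height(46) = 1 + max(-1, -1) = 0
  height(38) = 1 + max(3, 0) = 4
  height(48) = 1 + max(4, -1) = 5
Height = 5
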